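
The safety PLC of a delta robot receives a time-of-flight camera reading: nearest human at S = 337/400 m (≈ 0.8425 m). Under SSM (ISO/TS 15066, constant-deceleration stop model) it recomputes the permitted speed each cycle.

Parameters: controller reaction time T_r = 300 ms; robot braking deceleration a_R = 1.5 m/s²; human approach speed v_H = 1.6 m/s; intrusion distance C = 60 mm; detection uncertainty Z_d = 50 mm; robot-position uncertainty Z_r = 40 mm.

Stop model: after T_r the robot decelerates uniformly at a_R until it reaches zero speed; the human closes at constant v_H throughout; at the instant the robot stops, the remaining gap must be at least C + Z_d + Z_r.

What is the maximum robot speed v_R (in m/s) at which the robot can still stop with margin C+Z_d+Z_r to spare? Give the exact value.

v_R_max = 3/20 m/s = 0.1500 m/s

at the boundary: (1/3)·v² + (41/30)·v + (-17/80) = 0
  disc = (41/30)² − 4·(1/3)·(-17/80) = 484/225 ; √disc = 22/15
  v_R = (−(41/30) + 22/15) / (2·(1/3)) = 3/20 m/s
check:
braking lasts T_s = (3/20)/(3/2) = 0.1000 s
reaction-phase robot travel = 0.1500·0.3000 = 0.0450 m
braking distance = 0.1500²/(2·1.5000) = 0.0075 m
human over T_r+T_s: 1.6000·(0.3000+0.1000) = 0.6400 m
margins: 0.0600+0.0500+0.0400 = 0.1500 m
sum ≈ 0.0450+0.0075+0.6400+0.1500 ≈ 0.8425 m = S ✓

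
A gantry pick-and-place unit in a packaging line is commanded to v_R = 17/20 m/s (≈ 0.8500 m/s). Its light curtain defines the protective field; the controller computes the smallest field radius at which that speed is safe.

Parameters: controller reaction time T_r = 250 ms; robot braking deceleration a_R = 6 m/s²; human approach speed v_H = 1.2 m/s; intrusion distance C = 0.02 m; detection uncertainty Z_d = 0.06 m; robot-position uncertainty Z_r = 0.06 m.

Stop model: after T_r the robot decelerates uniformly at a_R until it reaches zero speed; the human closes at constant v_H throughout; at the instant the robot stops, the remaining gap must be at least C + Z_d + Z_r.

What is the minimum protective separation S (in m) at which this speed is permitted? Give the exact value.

S_min = 4237/4800 m = 0.8827 m

T_s = v_R/a_R = (17/20)/6 = 0.1417 s
robot covers v_R·T_r = 0.8500·0.2500 = 0.2125 m before braking
robot covers 0.8500·0.1417 − ½·6.0000·0.1417² = 0.0602 m while stopping
human over T_r+T_s: 1.2000·(0.2500+0.1417) = 0.4700 m
margins: 0.0200+0.0600+0.0600 = 0.1400 m
S_min ≈ 0.2125+0.0602+0.4700+0.1400  ⇒  S_min = 4237/4800 m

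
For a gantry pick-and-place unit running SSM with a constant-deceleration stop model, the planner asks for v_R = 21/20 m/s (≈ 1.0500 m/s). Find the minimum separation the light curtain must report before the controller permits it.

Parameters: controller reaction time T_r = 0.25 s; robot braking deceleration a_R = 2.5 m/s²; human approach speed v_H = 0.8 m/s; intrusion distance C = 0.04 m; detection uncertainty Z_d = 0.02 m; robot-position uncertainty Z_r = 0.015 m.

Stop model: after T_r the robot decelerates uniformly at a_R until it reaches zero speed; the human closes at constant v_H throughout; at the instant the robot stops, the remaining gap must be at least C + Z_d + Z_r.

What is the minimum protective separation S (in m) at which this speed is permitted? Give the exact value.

stop time T_s = (21/20)/(5/2) = 0.4200 s
robot covers v_R·T_r = 1.0500·0.2500 = 0.2625 m before braking
robot covers 1.0500·0.4200 − ½·2.5000·0.4200² = 0.2205 m while stopping
human closes 0.8000·0.6700 = 0.5360 m
C+Z_d+Z_r = 0.0400+0.0200+0.0150 = 0.0750 m
S_min ≈ 0.2625+0.2205+0.5360+0.0750  ⇒  S_min = 547/500 m

S_min = 547/500 m = 1.0940 m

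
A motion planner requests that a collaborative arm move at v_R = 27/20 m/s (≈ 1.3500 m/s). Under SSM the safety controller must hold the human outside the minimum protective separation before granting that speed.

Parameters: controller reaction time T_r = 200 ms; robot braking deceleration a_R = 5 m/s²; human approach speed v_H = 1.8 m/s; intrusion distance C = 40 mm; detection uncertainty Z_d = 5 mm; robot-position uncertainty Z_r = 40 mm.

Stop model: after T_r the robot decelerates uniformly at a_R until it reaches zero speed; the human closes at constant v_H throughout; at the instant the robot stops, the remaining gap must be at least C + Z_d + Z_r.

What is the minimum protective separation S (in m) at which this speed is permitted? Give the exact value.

braking lasts T_s = (27/20)/5 = 0.2700 s
reaction-phase robot travel = 1.3500·0.2000 = 0.2700 m
braking distance = 1.3500²/(2·5.0000) = 0.1822 m
human over T_r+T_s: 1.8000·(0.2000+0.2700) = 0.8460 m
margins: 0.0400+0.0050+0.0400 = 0.0850 m
S_min ≈ 0.2700+0.1822+0.8460+0.0850  ⇒  S_min = 5533/4000 m

S_min = 5533/4000 m = 1.3833 m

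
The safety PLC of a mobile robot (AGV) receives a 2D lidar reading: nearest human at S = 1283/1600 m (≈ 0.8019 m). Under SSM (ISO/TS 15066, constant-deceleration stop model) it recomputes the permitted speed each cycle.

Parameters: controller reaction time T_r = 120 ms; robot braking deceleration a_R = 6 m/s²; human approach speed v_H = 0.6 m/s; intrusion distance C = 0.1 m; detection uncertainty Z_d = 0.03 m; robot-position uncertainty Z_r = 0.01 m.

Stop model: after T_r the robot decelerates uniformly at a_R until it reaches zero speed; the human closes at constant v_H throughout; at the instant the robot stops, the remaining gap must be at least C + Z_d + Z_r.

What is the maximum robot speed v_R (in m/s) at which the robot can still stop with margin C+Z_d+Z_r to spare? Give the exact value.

collect terms ⇒ (1/12)·v_R² + (11/50)·v_R + (-4719/8000) = 0
  disc = (11/50)² − 4·(1/12)·(-4719/8000) = 9801/40000 ; √disc = 99/200
  v_R = (−(11/50) + 99/200) / (2·(1/12)) = 33/20 m/s
check:
stop time T_s = (33/20)/6 = 0.2750 s
robot covers v_R·T_r = 1.6500·0.1200 = 0.1980 m before braking
robot under decel: 1.6500²/(2·6.0000) = 0.2269 m
person approaches 0.6000·(0.1200+0.2750) = 0.2370 m
residual clearance needed = 0.1000+0.0300+0.0100 = 0.1400 m
sum ≈ 0.1980+0.2269+0.2370+0.1400 ≈ 0.8019 m = S ✓

v_R_max = 33/20 m/s = 1.6500 m/s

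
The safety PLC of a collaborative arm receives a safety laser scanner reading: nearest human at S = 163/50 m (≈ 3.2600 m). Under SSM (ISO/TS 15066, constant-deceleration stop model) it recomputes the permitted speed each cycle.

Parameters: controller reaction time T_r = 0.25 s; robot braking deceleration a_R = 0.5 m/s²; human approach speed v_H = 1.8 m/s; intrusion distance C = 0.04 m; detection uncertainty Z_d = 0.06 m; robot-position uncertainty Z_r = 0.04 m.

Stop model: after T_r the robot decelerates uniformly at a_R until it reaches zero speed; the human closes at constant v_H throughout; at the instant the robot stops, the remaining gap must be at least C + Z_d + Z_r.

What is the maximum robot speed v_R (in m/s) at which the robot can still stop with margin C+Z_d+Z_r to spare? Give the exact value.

v_R_max = 3/5 m/s = 0.6000 m/s

collect terms ⇒ (1)·v_R² + (77/20)·v_R + (-267/100) = 0
  disc = (77/20)² − 4·(1)·(-267/100) = 10201/400 ; √disc = 101/20
  v_R = (−(77/20) + 101/20) / (2·(1)) = 3/5 m/s
check:
T_s = v_R/a_R = (3/5)/(1/2) = 1.2000 s
reaction-phase robot travel = 0.6000·0.2500 = 0.1500 m
robot under decel: 0.6000²/(2·0.5000) = 0.3600 m
person approaches 1.8000·(0.2500+1.2000) = 2.6100 m
margins: 0.0400+0.0600+0.0400 = 0.1400 m
sum ≈ 0.1500+0.3600+2.6100+0.1400 ≈ 3.2600 m = S ✓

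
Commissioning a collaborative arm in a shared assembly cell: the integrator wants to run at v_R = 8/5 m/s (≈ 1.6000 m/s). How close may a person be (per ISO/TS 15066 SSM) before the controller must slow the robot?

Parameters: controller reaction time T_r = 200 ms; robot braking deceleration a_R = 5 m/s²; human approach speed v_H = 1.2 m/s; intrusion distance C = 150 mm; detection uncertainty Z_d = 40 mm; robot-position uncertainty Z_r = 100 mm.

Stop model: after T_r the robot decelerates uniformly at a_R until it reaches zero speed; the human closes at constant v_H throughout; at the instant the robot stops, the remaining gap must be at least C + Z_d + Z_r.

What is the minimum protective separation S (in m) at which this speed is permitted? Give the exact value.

braking lasts T_s = (8/5)/5 = 0.3200 s
reaction-phase robot travel = 1.6000·0.2000 = 0.3200 m
robot under decel: 1.6000²/(2·5.0000) = 0.2560 m
human over T_r+T_s: 1.2000·(0.2000+0.3200) = 0.6240 m
C+Z_d+Z_r = 0.1500+0.0400+0.1000 = 0.2900 m
S_min ≈ 0.3200+0.2560+0.6240+0.2900  ⇒  S_min = 149/100 m

S_min = 149/100 m = 1.4900 m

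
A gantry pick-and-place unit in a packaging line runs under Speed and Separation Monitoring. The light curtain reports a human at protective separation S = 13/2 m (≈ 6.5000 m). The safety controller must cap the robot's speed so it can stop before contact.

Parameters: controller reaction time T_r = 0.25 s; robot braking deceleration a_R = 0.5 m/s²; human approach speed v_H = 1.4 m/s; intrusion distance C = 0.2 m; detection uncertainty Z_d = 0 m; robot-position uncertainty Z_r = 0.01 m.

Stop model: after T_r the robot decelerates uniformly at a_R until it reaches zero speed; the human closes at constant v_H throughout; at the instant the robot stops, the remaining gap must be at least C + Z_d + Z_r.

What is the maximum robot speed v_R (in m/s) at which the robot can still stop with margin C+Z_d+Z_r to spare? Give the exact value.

v_R_max = 27/20 m/s = 1.3500 m/s

at the boundary: (1)·v² + (61/20)·v + (-297/50) = 0
  disc = (61/20)² − 4·(1)·(-297/50) = 529/16 ; √disc = 23/4
  v_R = (−(61/20) + 23/4) / (2·(1)) = 27/20 m/s
check:
T_s = v_R/a_R = (27/20)/(1/2) = 2.7000 s
reaction-phase robot travel = 1.3500·0.2500 = 0.3375 m
robot under decel: 1.3500²/(2·0.5000) = 1.8225 m
human over T_r+T_s: 1.4000·(0.2500+2.7000) = 4.1300 m
margins: 0.2000+0.0000+0.0100 = 0.2100 m
sum ≈ 0.3375+1.8225+4.1300+0.2100 ≈ 6.5000 m = S ✓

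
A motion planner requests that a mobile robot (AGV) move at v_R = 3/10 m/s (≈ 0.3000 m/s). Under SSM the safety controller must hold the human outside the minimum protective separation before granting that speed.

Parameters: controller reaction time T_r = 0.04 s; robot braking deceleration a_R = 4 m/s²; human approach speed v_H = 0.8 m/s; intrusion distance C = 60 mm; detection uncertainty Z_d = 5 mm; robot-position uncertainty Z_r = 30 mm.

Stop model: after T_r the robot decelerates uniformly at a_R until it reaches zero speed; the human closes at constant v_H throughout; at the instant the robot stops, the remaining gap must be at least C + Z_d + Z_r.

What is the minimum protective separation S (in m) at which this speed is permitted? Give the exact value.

S_min = 841/4000 m = 0.2102 m

T_s = v_R/a_R = (3/10)/4 = 0.0750 s
robot in T_r: 0.3000·0.0400 = 0.0120 m
braking distance = 0.3000²/(2·4.0000) = 0.0112 m
person approaches 0.8000·(0.0400+0.0750) = 0.0920 m
C+Z_d+Z_r = 0.0600+0.0050+0.0300 = 0.0950 m
S_min ≈ 0.0120+0.0112+0.0920+0.0950  ⇒  S_min = 841/4000 m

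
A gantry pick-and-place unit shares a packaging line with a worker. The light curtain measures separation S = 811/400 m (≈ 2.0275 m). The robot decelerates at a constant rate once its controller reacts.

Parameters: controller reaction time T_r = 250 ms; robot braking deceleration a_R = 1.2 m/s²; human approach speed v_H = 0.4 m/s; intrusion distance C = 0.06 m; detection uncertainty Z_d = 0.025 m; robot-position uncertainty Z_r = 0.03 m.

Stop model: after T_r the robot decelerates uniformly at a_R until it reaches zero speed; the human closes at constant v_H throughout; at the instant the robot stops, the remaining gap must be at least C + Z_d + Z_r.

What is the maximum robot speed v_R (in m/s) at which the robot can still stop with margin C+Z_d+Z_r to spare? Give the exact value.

v_R_max = 3/2 m/s = 1.5000 m/s

quadratic (5/12)·v² + (7/12)·v + (-29/16) = 0
  disc = (7/12)² − 4·(5/12)·(-29/16) = 121/36 ; √disc = 11/6
  v_R = (−(7/12) + 11/6) / (2·(5/12)) = 3/2 m/s
check:
stop time T_s = (3/2)/(6/5) = 1.2500 s
robot in T_r: 1.5000·0.2500 = 0.3750 m
robot covers 1.5000·1.2500 − ½·1.2000·1.2500² = 0.9375 m while stopping
human over T_r+T_s: 0.4000·(0.2500+1.2500) = 0.6000 m
residual clearance needed = 0.0600+0.0250+0.0300 = 0.1150 m
sum ≈ 0.3750+0.9375+0.6000+0.1150 ≈ 2.0275 m = S ✓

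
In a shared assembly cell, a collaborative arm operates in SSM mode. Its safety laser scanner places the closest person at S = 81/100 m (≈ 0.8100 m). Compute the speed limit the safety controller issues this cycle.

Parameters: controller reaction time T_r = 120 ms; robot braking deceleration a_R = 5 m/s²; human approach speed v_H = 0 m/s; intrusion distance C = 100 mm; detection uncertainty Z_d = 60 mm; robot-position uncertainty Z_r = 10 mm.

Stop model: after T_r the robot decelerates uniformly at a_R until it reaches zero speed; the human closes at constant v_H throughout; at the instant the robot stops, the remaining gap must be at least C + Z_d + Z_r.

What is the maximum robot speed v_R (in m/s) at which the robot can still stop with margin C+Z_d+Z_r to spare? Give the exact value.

collect terms ⇒ (1/10)·v_R² + (3/25)·v_R + (-16/25) = 0
  disc = (3/25)² − 4·(1/10)·(-16/25) = 169/625 ; √disc = 13/25
  v_R = (−(3/25) + 13/25) / (2·(1/10)) = 2 m/s
check:
T_s = v_R/a_R = 2/5 = 0.4000 s
robot covers v_R·T_r = 2.0000·0.1200 = 0.2400 m before braking
robot covers 2.0000·0.4000 − ½·5.0000·0.4000² = 0.4000 m while stopping
human over T_r+T_s: 0.0000·(0.1200+0.4000) = 0.0000 m
C+Z_d+Z_r = 0.1000+0.0600+0.0100 = 0.1700 m
sum ≈ 0.2400+0.4000+0.0000+0.1700 ≈ 0.8100 m = S ✓

v_R_max = 2 m/s = 2.0000 m/s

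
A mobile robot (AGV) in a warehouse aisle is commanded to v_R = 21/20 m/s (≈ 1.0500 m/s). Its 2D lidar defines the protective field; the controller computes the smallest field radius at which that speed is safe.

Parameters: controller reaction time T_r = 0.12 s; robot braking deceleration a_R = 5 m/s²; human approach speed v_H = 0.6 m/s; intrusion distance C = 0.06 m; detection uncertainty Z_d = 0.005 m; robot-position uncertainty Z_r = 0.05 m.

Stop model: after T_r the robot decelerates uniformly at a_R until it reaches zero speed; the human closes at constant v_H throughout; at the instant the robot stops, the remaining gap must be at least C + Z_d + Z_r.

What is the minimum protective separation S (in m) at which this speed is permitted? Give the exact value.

S_min = 2197/4000 m = 0.5493 m

stop time T_s = (21/20)/5 = 0.2100 s
robot covers v_R·T_r = 1.0500·0.1200 = 0.1260 m before braking
robot covers 1.0500·0.2100 − ½·5.0000·0.2100² = 0.1103 m while stopping
person approaches 0.6000·(0.1200+0.2100) = 0.1980 m
C+Z_d+Z_r = 0.0600+0.0050+0.0500 = 0.1150 m
S_min ≈ 0.1260+0.1103+0.1980+0.1150  ⇒  S_min = 2197/4000 m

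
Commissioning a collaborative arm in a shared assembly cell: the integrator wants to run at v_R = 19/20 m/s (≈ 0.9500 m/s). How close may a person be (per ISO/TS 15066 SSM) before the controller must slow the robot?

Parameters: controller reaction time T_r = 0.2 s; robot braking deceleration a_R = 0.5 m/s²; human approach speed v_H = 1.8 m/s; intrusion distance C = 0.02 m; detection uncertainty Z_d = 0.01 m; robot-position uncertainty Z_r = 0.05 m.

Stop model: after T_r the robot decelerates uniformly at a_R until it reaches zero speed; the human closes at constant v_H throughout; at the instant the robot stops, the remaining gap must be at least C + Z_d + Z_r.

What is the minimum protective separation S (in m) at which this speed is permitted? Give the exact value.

braking lasts T_s = (19/20)/(1/2) = 1.9000 s
reaction-phase robot travel = 0.9500·0.2000 = 0.1900 m
braking distance = 0.9500²/(2·0.5000) = 0.9025 m
human closes 1.8000·2.1000 = 3.7800 m
C+Z_d+Z_r = 0.0200+0.0100+0.0500 = 0.0800 m
S_min ≈ 0.1900+0.9025+3.7800+0.0800  ⇒  S_min = 1981/400 m

S_min = 1981/400 m = 4.9525 m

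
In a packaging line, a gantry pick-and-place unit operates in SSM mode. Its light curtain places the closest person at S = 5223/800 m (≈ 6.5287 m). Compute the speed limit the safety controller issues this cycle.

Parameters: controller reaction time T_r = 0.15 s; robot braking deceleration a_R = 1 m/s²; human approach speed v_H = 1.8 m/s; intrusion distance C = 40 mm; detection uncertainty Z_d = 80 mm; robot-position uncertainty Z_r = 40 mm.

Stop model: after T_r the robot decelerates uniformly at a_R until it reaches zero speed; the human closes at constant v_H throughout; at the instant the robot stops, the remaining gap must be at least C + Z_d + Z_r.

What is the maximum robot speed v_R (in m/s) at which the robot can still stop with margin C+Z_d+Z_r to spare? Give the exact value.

at the boundary: (1/2)·v² + (39/20)·v + (-4879/800) = 0
  disc = (39/20)² − 4·(1/2)·(-4879/800) = 16 ; √disc = 4
  v_R = (−(39/20) + 4) / (2·(1/2)) = 41/20 m/s
check:
stop time T_s = (41/20)/1 = 2.0500 s
robot covers v_R·T_r = 2.0500·0.1500 = 0.3075 m before braking
robot covers 2.0500·2.0500 − ½·1.0000·2.0500² = 2.1012 m while stopping
human over T_r+T_s: 1.8000·(0.1500+2.0500) = 3.9600 m
C+Z_d+Z_r = 0.0400+0.0800+0.0400 = 0.1600 m
sum ≈ 0.3075+2.1012+3.9600+0.1600 ≈ 6.5287 m = S ✓

v_R_max = 41/20 m/s = 2.0500 m/s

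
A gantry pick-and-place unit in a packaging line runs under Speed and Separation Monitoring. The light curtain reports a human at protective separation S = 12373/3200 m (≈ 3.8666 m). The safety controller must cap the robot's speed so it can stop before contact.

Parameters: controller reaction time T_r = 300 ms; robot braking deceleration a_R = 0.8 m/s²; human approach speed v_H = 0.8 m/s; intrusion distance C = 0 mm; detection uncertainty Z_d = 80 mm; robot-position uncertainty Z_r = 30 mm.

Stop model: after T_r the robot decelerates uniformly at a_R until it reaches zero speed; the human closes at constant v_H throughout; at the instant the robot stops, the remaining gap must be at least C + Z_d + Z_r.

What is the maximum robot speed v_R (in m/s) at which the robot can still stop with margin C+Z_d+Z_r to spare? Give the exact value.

at the boundary: (5/8)·v² + (13/10)·v + (-11253/3200) = 0
  disc = (13/10)² − 4·(5/8)·(-11253/3200) = 67081/6400 ; √disc = 259/80
  v_R = (−(13/10) + 259/80) / (2·(5/8)) = 31/20 m/s
check:
stop time T_s = (31/20)/(4/5) = 1.9375 s
robot in T_r: 1.5500·0.3000 = 0.4650 m
robot under decel: 1.5500²/(2·0.8000) = 1.5016 m
person approaches 0.8000·(0.3000+1.9375) = 1.7900 m
residual clearance needed = 0.0000+0.0800+0.0300 = 0.1100 m
sum ≈ 0.4650+1.5016+1.7900+0.1100 ≈ 3.8666 m = S ✓

v_R_max = 31/20 m/s = 1.5500 m/s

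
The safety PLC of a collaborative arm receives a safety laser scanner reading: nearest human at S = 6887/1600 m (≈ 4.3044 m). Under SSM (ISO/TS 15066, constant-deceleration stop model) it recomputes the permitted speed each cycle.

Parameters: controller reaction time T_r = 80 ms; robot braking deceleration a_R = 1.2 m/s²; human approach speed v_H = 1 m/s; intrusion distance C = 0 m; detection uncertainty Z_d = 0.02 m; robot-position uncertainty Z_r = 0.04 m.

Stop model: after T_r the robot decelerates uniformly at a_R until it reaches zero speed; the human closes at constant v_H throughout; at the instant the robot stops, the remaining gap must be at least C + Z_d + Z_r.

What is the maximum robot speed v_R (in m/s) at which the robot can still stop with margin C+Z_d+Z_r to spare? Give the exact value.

v_R_max = 9/4 m/s = 2.2500 m/s

collect terms ⇒ (5/12)·v_R² + (137/150)·v_R + (-6663/1600) = 0
  disc = (137/150)² − 4·(5/12)·(-6663/1600) = 2798929/360000 ; √disc = 1673/600
  v_R = (−(137/150) + 1673/600) / (2·(5/12)) = 9/4 m/s
check:
stop time T_s = (9/4)/(6/5) = 1.8750 s
reaction-phase robot travel = 2.2500·0.0800 = 0.1800 m
robot covers 2.2500·1.8750 − ½·1.2000·1.8750² = 2.1094 m while stopping
human closes 1.0000·1.9550 = 1.9550 m
residual clearance needed = 0.0000+0.0200+0.0400 = 0.0600 m
sum ≈ 0.1800+2.1094+1.9550+0.0600 ≈ 4.3044 m = S ✓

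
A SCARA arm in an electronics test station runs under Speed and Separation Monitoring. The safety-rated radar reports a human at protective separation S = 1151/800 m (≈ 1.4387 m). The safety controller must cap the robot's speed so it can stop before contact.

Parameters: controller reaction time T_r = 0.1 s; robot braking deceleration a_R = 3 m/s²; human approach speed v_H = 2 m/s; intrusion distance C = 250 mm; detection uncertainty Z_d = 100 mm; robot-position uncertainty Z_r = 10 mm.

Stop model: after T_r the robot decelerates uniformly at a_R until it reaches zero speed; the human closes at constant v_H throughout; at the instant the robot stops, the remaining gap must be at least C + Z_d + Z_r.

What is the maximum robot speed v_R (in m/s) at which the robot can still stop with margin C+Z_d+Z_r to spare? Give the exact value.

at the boundary: (1/6)·v² + (23/30)·v + (-703/800) = 0
  disc = (23/30)² − 4·(1/6)·(-703/800) = 169/144 ; √disc = 13/12
  v_R = (−(23/30) + 13/12) / (2·(1/6)) = 19/20 m/s
check:
T_s = v_R/a_R = (19/20)/3 = 0.3167 s
robot in T_r: 0.9500·0.1000 = 0.0950 m
robot covers 0.9500·0.3167 − ½·3.0000·0.3167² = 0.1504 m while stopping
human closes 2.0000·0.4167 = 0.8333 m
C+Z_d+Z_r = 0.2500+0.1000+0.0100 = 0.3600 m
sum ≈ 0.0950+0.1504+0.8333+0.3600 ≈ 1.4387 m = S ✓

v_R_max = 19/20 m/s = 0.9500 m/s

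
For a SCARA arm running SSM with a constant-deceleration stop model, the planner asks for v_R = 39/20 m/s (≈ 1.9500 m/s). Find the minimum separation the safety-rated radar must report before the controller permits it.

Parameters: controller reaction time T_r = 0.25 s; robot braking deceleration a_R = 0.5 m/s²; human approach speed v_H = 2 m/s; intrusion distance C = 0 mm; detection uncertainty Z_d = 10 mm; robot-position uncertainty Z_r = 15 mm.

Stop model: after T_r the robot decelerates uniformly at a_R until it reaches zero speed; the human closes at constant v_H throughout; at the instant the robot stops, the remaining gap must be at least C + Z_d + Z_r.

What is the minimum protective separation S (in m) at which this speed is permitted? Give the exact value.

S_min = 2523/200 m = 12.6150 m

stop time T_s = (39/20)/(1/2) = 3.9000 s
reaction-phase robot travel = 1.9500·0.2500 = 0.4875 m
braking distance = 1.9500²/(2·0.5000) = 3.8025 m
human closes 2.0000·4.1500 = 8.3000 m
residual clearance needed = 0.0000+0.0100+0.0150 = 0.0250 m
S_min ≈ 0.4875+3.8025+8.3000+0.0250  ⇒  S_min = 2523/200 m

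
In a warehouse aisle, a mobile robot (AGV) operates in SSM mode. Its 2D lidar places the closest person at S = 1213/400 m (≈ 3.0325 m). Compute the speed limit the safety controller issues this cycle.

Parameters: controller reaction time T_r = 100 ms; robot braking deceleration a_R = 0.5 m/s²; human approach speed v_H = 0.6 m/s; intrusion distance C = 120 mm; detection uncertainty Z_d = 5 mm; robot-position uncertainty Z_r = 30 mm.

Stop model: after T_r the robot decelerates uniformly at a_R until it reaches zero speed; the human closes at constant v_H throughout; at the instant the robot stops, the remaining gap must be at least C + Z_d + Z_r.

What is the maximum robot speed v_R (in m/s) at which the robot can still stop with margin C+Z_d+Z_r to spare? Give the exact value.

v_R_max = 23/20 m/s = 1.1500 m/s

at the boundary: (1)·v² + (13/10)·v + (-1127/400) = 0
  disc = (13/10)² − 4·(1)·(-1127/400) = 324/25 ; √disc = 18/5
  v_R = (−(13/10) + 18/5) / (2·(1)) = 23/20 m/s
check:
stop time T_s = (23/20)/(1/2) = 2.3000 s
robot in T_r: 1.1500·0.1000 = 0.1150 m
braking distance = 1.1500²/(2·0.5000) = 1.3225 m
human closes 0.6000·2.4000 = 1.4400 m
C+Z_d+Z_r = 0.1200+0.0050+0.0300 = 0.1550 m
sum ≈ 0.1150+1.3225+1.4400+0.1550 ≈ 3.0325 m = S ✓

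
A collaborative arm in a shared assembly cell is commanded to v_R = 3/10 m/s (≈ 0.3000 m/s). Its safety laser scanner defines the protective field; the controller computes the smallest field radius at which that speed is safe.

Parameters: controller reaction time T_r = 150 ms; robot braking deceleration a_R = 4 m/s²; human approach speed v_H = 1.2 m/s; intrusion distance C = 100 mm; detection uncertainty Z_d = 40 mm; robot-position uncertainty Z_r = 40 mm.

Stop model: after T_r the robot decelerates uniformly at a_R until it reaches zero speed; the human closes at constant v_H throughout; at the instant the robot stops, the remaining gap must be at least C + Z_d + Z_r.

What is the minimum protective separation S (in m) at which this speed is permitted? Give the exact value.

S_min = 81/160 m = 0.5062 m

braking lasts T_s = (3/10)/4 = 0.0750 s
robot covers v_R·T_r = 0.3000·0.1500 = 0.0450 m before braking
robot covers 0.3000·0.0750 − ½·4.0000·0.0750² = 0.0112 m while stopping
person approaches 1.2000·(0.1500+0.0750) = 0.2700 m
margins: 0.1000+0.0400+0.0400 = 0.1800 m
S_min ≈ 0.0450+0.0112+0.2700+0.1800  ⇒  S_min = 81/160 m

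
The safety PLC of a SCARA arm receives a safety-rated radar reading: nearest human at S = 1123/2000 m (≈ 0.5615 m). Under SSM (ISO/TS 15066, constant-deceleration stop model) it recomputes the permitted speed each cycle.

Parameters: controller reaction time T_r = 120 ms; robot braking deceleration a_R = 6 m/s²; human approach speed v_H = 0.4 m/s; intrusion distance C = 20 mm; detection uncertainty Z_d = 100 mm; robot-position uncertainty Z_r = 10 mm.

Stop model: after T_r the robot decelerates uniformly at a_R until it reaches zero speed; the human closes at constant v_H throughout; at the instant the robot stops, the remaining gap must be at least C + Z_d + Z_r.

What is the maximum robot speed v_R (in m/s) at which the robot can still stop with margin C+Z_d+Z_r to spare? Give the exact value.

v_R_max = 13/10 m/s = 1.3000 m/s

collect terms ⇒ (1/12)·v_R² + (14/75)·v_R + (-767/2000) = 0
  disc = (14/75)² − 4·(1/12)·(-767/2000) = 14641/90000 ; √disc = 121/300
  v_R = (−(14/75) + 121/300) / (2·(1/12)) = 13/10 m/s
check:
stop time T_s = (13/10)/6 = 0.2167 s
robot covers v_R·T_r = 1.3000·0.1200 = 0.1560 m before braking
robot under decel: 1.3000²/(2·6.0000) = 0.1408 m
human over T_r+T_s: 0.4000·(0.1200+0.2167) = 0.1347 m
C+Z_d+Z_r = 0.0200+0.1000+0.0100 = 0.1300 m
sum ≈ 0.1560+0.1408+0.1347+0.1300 ≈ 0.5615 m = S ✓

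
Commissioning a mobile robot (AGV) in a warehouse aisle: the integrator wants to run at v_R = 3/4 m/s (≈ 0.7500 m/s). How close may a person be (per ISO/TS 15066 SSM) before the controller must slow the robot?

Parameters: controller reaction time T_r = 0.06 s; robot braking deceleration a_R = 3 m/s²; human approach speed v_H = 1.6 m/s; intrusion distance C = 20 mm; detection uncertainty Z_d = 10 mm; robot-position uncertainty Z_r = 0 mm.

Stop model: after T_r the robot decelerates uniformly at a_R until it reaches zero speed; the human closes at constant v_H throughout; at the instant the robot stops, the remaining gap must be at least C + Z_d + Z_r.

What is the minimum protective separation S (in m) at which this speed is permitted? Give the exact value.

stop time T_s = (3/4)/3 = 0.2500 s
robot in T_r: 0.7500·0.0600 = 0.0450 m
robot under decel: 0.7500²/(2·3.0000) = 0.0938 m
human closes 1.6000·0.3100 = 0.4960 m
margins: 0.0200+0.0100+0.0000 = 0.0300 m
S_min ≈ 0.0450+0.0938+0.4960+0.0300  ⇒  S_min = 2659/4000 m

S_min = 2659/4000 m = 0.6647 m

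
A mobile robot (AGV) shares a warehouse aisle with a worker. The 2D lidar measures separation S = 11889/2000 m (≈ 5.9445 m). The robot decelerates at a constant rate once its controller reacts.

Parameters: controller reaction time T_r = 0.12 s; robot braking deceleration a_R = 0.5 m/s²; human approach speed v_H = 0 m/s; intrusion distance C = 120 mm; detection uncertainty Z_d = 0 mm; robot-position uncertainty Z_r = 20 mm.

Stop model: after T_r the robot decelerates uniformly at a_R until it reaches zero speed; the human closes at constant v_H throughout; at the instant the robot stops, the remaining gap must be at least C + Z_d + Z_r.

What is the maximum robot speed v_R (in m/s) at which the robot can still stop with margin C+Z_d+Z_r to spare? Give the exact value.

collect terms ⇒ (1)·v_R² + (3/25)·v_R + (-11609/2000) = 0
  disc = (3/25)² − 4·(1)·(-11609/2000) = 58081/2500 ; √disc = 241/50
  v_R = (−(3/25) + 241/50) / (2·(1)) = 47/20 m/s
check:
braking lasts T_s = (47/20)/(1/2) = 4.7000 s
reaction-phase robot travel = 2.3500·0.1200 = 0.2820 m
robot covers 2.3500·4.7000 − ½·0.5000·4.7000² = 5.5225 m while stopping
human over T_r+T_s: 0.0000·(0.1200+4.7000) = 0.0000 m
C+Z_d+Z_r = 0.1200+0.0000+0.0200 = 0.1400 m
sum ≈ 0.2820+5.5225+0.0000+0.1400 ≈ 5.9445 m = S ✓

v_R_max = 47/20 m/s = 2.3500 m/s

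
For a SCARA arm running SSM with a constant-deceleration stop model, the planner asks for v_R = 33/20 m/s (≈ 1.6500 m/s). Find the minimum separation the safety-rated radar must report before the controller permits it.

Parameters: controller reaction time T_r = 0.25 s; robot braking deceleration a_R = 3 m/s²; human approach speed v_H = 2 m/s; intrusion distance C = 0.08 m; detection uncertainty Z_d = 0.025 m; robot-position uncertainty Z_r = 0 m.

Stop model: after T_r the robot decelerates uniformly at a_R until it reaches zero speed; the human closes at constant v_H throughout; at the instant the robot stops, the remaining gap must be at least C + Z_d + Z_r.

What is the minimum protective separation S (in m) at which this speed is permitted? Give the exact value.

braking lasts T_s = (33/20)/3 = 0.5500 s
reaction-phase robot travel = 1.6500·0.2500 = 0.4125 m
robot under decel: 1.6500²/(2·3.0000) = 0.4537 m
person approaches 2.0000·(0.2500+0.5500) = 1.6000 m
residual clearance needed = 0.0800+0.0250+0.0000 = 0.1050 m
S_min ≈ 0.4125+0.4537+1.6000+0.1050  ⇒  S_min = 2057/800 m

S_min = 2057/800 m = 2.5713 m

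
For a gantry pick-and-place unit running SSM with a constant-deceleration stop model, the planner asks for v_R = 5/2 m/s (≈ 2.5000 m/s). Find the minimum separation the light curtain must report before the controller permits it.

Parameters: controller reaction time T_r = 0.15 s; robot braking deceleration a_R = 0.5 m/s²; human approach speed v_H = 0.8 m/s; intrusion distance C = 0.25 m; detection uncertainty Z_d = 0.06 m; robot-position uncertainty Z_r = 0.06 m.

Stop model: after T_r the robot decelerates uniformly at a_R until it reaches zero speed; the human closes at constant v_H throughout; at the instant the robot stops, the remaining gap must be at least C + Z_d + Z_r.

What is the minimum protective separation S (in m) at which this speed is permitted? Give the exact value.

stop time T_s = (5/2)/(1/2) = 5.0000 s
reaction-phase robot travel = 2.5000·0.1500 = 0.3750 m
robot under decel: 2.5000²/(2·0.5000) = 6.2500 m
human over T_r+T_s: 0.8000·(0.1500+5.0000) = 4.1200 m
margins: 0.2500+0.0600+0.0600 = 0.3700 m
S_min ≈ 0.3750+6.2500+4.1200+0.3700  ⇒  S_min = 2223/200 m

S_min = 2223/200 m = 11.1150 m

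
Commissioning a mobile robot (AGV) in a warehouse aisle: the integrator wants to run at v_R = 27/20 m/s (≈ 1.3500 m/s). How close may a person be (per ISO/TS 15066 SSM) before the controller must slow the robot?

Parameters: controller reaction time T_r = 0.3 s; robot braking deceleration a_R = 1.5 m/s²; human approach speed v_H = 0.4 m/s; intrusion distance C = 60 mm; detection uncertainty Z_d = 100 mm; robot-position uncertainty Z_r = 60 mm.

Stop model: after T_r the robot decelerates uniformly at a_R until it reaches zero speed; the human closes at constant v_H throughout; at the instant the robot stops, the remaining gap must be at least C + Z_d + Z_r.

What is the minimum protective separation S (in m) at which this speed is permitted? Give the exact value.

S_min = 137/80 m = 1.7125 m

stop time T_s = (27/20)/(3/2) = 0.9000 s
robot in T_r: 1.3500·0.3000 = 0.4050 m
braking distance = 1.3500²/(2·1.5000) = 0.6075 m
human closes 0.4000·1.2000 = 0.4800 m
residual clearance needed = 0.0600+0.1000+0.0600 = 0.2200 m
S_min ≈ 0.4050+0.6075+0.4800+0.2200  ⇒  S_min = 137/80 m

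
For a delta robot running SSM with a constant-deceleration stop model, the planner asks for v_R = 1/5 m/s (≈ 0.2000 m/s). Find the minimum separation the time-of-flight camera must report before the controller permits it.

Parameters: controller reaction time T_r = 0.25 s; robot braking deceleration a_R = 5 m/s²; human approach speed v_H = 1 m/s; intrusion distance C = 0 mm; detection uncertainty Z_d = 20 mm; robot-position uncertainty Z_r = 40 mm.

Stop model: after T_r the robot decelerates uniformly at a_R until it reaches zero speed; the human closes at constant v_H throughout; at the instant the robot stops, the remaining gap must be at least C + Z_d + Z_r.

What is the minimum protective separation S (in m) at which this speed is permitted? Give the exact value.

T_s = v_R/a_R = (1/5)/5 = 0.0400 s
robot covers v_R·T_r = 0.2000·0.2500 = 0.0500 m before braking
robot covers 0.2000·0.0400 − ½·5.0000·0.0400² = 0.0040 m while stopping
person approaches 1.0000·(0.2500+0.0400) = 0.2900 m
C+Z_d+Z_r = 0.0000+0.0200+0.0400 = 0.0600 m
S_min ≈ 0.0500+0.0040+0.2900+0.0600  ⇒  S_min = 101/250 m

S_min = 101/250 m = 0.4040 m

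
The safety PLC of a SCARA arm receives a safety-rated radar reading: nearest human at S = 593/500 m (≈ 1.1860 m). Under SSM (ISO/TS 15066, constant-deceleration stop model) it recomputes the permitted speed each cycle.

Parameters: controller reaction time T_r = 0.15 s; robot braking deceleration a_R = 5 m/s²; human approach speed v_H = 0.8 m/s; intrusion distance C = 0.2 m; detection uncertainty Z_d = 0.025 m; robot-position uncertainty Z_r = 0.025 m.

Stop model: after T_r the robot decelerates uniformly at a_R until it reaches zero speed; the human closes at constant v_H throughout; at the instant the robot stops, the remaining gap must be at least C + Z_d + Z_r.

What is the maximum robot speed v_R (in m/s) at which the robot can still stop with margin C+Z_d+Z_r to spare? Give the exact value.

v_R_max = 17/10 m/s = 1.7000 m/s

collect terms ⇒ (1/10)·v_R² + (31/100)·v_R + (-102/125) = 0
  disc = (31/100)² − 4·(1/10)·(-102/125) = 169/400 ; √disc = 13/20
  v_R = (−(31/100) + 13/20) / (2·(1/10)) = 17/10 m/s
check:
stop time T_s = (17/10)/5 = 0.3400 s
reaction-phase robot travel = 1.7000·0.1500 = 0.2550 m
braking distance = 1.7000²/(2·5.0000) = 0.2890 m
person approaches 0.8000·(0.1500+0.3400) = 0.3920 m
C+Z_d+Z_r = 0.2000+0.0250+0.0250 = 0.2500 m
sum ≈ 0.2550+0.2890+0.3920+0.2500 ≈ 1.1860 m = S ✓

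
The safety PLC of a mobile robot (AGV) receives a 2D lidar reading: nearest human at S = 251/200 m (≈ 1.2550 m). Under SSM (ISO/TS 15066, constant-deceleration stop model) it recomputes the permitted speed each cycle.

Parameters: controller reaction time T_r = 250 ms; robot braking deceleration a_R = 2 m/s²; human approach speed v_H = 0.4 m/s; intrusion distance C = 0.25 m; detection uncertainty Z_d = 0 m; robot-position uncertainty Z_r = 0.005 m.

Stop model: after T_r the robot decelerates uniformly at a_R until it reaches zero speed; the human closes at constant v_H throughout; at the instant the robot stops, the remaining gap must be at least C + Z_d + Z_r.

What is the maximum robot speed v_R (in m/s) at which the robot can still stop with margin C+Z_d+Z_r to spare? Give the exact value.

quadratic (1/4)·v² + (9/20)·v + (-9/10) = 0
  disc = (9/20)² − 4·(1/4)·(-9/10) = 441/400 ; √disc = 21/20
  v_R = (−(9/20) + 21/20) / (2·(1/4)) = 6/5 m/s
check:
T_s = v_R/a_R = (6/5)/2 = 0.6000 s
robot in T_r: 1.2000·0.2500 = 0.3000 m
robot covers 1.2000·0.6000 − ½·2.0000·0.6000² = 0.3600 m while stopping
human closes 0.4000·0.8500 = 0.3400 m
residual clearance needed = 0.2500+0.0000+0.0050 = 0.2550 m
sum ≈ 0.3000+0.3600+0.3400+0.2550 ≈ 1.2550 m = S ✓

v_R_max = 6/5 m/s = 1.2000 m/s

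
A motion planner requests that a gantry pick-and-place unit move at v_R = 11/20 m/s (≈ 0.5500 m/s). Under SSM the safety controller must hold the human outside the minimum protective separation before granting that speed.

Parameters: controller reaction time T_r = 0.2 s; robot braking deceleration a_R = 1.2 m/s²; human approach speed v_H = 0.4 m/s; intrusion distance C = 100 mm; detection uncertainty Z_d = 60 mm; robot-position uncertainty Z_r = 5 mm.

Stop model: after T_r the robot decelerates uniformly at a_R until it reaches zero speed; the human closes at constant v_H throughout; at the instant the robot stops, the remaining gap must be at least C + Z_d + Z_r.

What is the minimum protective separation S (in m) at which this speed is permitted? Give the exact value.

T_s = v_R/a_R = (11/20)/(6/5) = 0.4583 s
robot in T_r: 0.5500·0.2000 = 0.1100 m
robot covers 0.5500·0.4583 − ½·1.2000·0.4583² = 0.1260 m while stopping
human over T_r+T_s: 0.4000·(0.2000+0.4583) = 0.2633 m
margins: 0.1000+0.0600+0.0050 = 0.1650 m
S_min ≈ 0.1100+0.1260+0.2633+0.1650  ⇒  S_min = 1063/1600 m

S_min = 1063/1600 m = 0.6644 m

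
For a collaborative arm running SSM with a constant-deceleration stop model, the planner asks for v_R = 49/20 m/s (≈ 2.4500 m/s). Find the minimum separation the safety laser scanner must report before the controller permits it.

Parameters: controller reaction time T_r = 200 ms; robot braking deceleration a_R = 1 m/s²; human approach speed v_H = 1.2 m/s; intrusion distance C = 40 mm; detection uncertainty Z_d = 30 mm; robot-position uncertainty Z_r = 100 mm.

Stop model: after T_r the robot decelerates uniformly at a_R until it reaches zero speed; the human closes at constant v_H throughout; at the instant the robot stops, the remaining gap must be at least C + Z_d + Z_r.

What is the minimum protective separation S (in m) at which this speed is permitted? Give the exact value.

S_min = 5473/800 m = 6.8412 m

stop time T_s = (49/20)/1 = 2.4500 s
robot covers v_R·T_r = 2.4500·0.2000 = 0.4900 m before braking
robot under decel: 2.4500²/(2·1.0000) = 3.0013 m
person approaches 1.2000·(0.2000+2.4500) = 3.1800 m
residual clearance needed = 0.0400+0.0300+0.1000 = 0.1700 m
S_min ≈ 0.4900+3.0013+3.1800+0.1700  ⇒  S_min = 5473/800 m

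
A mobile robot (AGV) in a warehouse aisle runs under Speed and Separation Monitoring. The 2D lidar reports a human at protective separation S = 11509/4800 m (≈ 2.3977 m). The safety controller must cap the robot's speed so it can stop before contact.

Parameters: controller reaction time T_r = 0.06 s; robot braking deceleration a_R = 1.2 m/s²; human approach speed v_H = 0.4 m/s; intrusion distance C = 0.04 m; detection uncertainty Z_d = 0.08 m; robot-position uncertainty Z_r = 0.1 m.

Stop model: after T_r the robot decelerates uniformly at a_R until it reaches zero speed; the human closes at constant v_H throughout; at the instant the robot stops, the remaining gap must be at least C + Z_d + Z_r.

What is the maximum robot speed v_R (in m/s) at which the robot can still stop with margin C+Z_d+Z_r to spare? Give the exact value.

v_R_max = 37/20 m/s = 1.8500 m/s

quadratic (5/12)·v² + (59/150)·v + (-51689/24000) = 0
  disc = (59/150)² − 4·(5/12)·(-51689/24000) = 149769/40000 ; √disc = 387/200
  v_R = (−(59/150) + 387/200) / (2·(5/12)) = 37/20 m/s
check:
braking lasts T_s = (37/20)/(6/5) = 1.5417 s
reaction-phase robot travel = 1.8500·0.0600 = 0.1110 m
robot under decel: 1.8500²/(2·1.2000) = 1.4260 m
person approaches 0.4000·(0.0600+1.5417) = 0.6407 m
C+Z_d+Z_r = 0.0400+0.0800+0.1000 = 0.2200 m
sum ≈ 0.1110+1.4260+0.6407+0.2200 ≈ 2.3977 m = S ✓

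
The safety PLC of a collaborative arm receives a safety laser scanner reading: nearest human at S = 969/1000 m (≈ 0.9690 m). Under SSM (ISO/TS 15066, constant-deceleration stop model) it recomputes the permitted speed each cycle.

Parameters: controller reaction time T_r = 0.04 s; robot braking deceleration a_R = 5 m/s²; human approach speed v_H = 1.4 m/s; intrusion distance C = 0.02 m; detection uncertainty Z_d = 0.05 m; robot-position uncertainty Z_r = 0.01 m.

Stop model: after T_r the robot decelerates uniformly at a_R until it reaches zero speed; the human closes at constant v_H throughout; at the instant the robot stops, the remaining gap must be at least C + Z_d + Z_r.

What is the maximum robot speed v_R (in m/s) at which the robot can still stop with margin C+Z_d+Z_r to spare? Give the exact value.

collect terms ⇒ (1/10)·v_R² + (8/25)·v_R + (-833/1000) = 0
  disc = (8/25)² − 4·(1/10)·(-833/1000) = 1089/2500 ; √disc = 33/50
  v_R = (−(8/25) + 33/50) / (2·(1/10)) = 17/10 m/s
check:
stop time T_s = (17/10)/5 = 0.3400 s
robot in T_r: 1.7000·0.0400 = 0.0680 m
braking distance = 1.7000²/(2·5.0000) = 0.2890 m
human over T_r+T_s: 1.4000·(0.0400+0.3400) = 0.5320 m
margins: 0.0200+0.0500+0.0100 = 0.0800 m
sum ≈ 0.0680+0.2890+0.5320+0.0800 ≈ 0.9690 m = S ✓

v_R_max = 17/10 m/s = 1.7000 m/s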